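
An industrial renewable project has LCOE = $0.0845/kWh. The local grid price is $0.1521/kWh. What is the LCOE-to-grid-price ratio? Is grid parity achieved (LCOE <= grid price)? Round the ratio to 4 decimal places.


Compare LCOE to grid price:
  LCOE = $0.0845/kWh, Grid price = $0.1521/kWh
  Ratio = LCOE / grid_price = 0.0845 / 0.1521 = 0.5556
  Grid parity achieved (ratio <= 1)? yes

0.5556


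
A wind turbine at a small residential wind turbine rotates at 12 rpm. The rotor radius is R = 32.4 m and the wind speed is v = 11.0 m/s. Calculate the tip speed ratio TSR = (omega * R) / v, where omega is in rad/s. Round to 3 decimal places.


Convert rotational speed to rad/s:
  omega = 12 * 2 * pi / 60 = 1.2566 rad/s
Compute tip speed:
  v_tip = omega * R = 1.2566 * 32.4 = 40.715 m/s
Tip speed ratio:
  TSR = v_tip / v_wind = 40.715 / 11.0 = 3.701

3.701


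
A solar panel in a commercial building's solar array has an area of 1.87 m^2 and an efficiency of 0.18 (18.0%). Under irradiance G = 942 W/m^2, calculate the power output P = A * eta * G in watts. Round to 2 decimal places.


Use the solar power formula P = A * eta * G.
Given: A = 1.87 m^2, eta = 0.18, G = 942 W/m^2
P = 1.87 * 0.18 * 942
P = 317.08 W

317.08


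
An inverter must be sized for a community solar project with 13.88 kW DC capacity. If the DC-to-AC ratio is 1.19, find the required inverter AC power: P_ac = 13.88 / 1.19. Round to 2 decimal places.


The inverter AC capacity is determined by the DC/AC ratio.
Given: P_dc = 13.88 kW, DC/AC ratio = 1.19
P_ac = P_dc / ratio = 13.88 / 1.19
P_ac = 11.66 kW

11.66


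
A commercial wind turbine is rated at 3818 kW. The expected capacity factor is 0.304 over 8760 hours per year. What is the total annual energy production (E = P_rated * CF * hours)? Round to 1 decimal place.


Annual energy = rated_kW * capacity_factor * hours_per_year
Given: P_rated = 3818 kW, CF = 0.304, hours = 8760
E = 3818 * 0.304 * 8760
E = 10167486.7 kWh

10167486.7


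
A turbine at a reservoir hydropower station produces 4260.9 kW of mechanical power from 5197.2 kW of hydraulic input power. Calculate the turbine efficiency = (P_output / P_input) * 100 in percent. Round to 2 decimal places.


Turbine efficiency = (output power / input power) * 100
eta = (4260.9 / 5197.2) * 100
eta = 81.98%

81.98


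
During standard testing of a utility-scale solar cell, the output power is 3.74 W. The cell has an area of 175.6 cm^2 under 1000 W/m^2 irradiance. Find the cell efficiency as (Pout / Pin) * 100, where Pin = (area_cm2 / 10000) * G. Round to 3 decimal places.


First compute the input power:
  Pin = area_cm2 / 10000 * G = 175.6 / 10000 * 1000 = 17.56 W
Then compute efficiency:
  Efficiency = (Pout / Pin) * 100 = (3.74 / 17.56) * 100
  Efficiency = 21.298%

21.298


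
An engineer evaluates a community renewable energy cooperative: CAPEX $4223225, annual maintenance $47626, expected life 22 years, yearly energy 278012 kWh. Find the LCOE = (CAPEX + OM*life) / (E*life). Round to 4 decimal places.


Total cost = CAPEX + OM * lifetime = 4223225 + 47626 * 22 = 4223225 + 1047772 = 5270997
Total generation = annual * lifetime = 278012 * 22 = 6116264 kWh
LCOE = 5270997 / 6116264
LCOE = 0.8618 $/kWh

0.8618


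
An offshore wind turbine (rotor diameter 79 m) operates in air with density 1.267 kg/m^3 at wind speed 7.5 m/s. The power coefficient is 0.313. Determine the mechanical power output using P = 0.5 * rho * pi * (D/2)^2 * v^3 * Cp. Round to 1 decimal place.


Step 1 -- Compute swept area:
  A = pi * (D/2)^2 = pi * (79/2)^2 = 4901.67 m^2
Step 2 -- Apply wind power equation:
  P = 0.5 * rho * A * v^3 * Cp
  v^3 = 7.5^3 = 421.875
  P = 0.5 * 1.267 * 4901.67 * 421.875 * 0.313
  P = 410033.0 W

410033.0


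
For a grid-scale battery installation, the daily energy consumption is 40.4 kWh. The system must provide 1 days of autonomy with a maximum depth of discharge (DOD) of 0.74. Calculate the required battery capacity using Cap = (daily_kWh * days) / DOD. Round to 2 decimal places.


Total energy needed = daily * days = 40.4 * 1 = 40.4 kWh
Account for depth of discharge:
  Cap = total_energy / DOD = 40.4 / 0.74
  Cap = 54.59 kWh

54.59


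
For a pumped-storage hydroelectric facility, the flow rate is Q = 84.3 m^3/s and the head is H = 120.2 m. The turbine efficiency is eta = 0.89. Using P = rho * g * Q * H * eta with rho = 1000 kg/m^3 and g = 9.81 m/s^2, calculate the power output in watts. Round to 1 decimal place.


Apply the hydropower formula P = rho * g * Q * H * eta
rho * g = 1000 * 9.81 = 9810.0
P = 9810.0 * 84.3 * 120.2 * 0.89
P = 88468987.4 W

88468987.4


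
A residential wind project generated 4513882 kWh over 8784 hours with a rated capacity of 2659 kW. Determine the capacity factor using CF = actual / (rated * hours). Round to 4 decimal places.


Capacity factor = actual output / maximum possible output
Maximum possible = rated * hours = 2659 * 8784 = 23356656 kWh
CF = 4513882 / 23356656
CF = 0.1933

0.1933


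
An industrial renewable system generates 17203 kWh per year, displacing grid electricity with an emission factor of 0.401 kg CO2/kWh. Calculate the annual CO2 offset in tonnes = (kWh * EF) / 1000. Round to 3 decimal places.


CO2 offset in kg = generation * emission_factor
CO2 offset = 17203 * 0.401 = 6898.4 kg
Convert to tonnes:
  CO2 offset = 6898.4 / 1000 = 6.898 tonnes

6.898


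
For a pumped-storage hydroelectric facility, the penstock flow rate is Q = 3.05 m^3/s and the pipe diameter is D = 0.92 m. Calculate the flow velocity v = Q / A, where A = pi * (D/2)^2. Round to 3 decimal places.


Compute pipe cross-sectional area:
  A = pi * (D/2)^2 = pi * (0.92/2)^2 = 0.6648 m^2
Calculate velocity:
  v = Q / A = 3.05 / 0.6648
  v = 4.588 m/s

4.588


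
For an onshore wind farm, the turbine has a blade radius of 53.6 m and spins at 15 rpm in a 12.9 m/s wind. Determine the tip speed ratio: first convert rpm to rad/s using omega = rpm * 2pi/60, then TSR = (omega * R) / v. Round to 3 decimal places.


Convert rotational speed to rad/s:
  omega = 15 * 2 * pi / 60 = 1.5708 rad/s
Compute tip speed:
  v_tip = omega * R = 1.5708 * 53.6 = 84.195 m/s
Tip speed ratio:
  TSR = v_tip / v_wind = 84.195 / 12.9 = 6.527

6.527


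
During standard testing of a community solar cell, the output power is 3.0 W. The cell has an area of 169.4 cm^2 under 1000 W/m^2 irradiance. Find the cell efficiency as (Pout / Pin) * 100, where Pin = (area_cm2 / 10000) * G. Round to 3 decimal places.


First compute the input power:
  Pin = area_cm2 / 10000 * G = 169.4 / 10000 * 1000 = 16.94 W
Then compute efficiency:
  Efficiency = (Pout / Pin) * 100 = (3.0 / 16.94) * 100
  Efficiency = 17.710%

17.710


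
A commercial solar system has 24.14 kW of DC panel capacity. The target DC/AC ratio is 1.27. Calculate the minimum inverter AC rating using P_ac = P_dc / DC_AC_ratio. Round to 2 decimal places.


The inverter AC capacity is determined by the DC/AC ratio.
Given: P_dc = 24.14 kW, DC/AC ratio = 1.27
P_ac = P_dc / ratio = 24.14 / 1.27
P_ac = 19.01 kW

19.01


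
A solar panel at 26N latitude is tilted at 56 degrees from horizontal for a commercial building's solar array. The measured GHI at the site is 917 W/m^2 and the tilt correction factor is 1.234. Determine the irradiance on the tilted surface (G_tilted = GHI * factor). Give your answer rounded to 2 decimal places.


Identify the given values:
  GHI = 917 W/m^2, tilt correction factor = 1.234
Apply the formula G_tilted = GHI * factor:
  G_tilted = 917 * 1.234
  G_tilted = 1131.58 W/m^2

1131.58


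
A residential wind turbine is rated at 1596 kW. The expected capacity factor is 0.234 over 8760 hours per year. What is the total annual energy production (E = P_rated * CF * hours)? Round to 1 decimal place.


Annual energy = rated_kW * capacity_factor * hours_per_year
Given: P_rated = 1596 kW, CF = 0.234, hours = 8760
E = 1596 * 0.234 * 8760
E = 3271544.6 kWh

3271544.6


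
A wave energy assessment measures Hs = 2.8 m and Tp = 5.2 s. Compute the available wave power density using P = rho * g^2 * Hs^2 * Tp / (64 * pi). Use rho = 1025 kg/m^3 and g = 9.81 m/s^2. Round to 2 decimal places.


Apply wave power formula:
  g^2 = 9.81^2 = 96.2361
  Hs^2 = 2.8^2 = 7.84
  Numerator = rho * g^2 * Hs^2 * Tp = 1025 * 96.2361 * 7.84 * 5.2 = 4021437.16
  Denominator = 64 * pi = 201.0619
  P = 4021437.16 / 201.0619 = 20000.99 W/m

20000.99


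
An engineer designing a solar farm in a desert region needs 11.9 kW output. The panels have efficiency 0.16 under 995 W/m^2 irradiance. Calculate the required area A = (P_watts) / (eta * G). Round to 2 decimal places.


Convert target power to watts: P = 11.9 * 1000 = 11900.0 W
Compute denominator: eta * G = 0.16 * 995 = 159.2
Required area A = P / (eta * G) = 11900.0 / 159.2
A = 74.75 m^2

74.75


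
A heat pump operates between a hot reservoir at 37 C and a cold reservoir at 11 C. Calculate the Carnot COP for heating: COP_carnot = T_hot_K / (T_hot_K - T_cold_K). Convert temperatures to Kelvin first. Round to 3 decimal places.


Convert to Kelvin:
  T_hot = 37 + 273.15 = 310.15 K
  T_cold = 11 + 273.15 = 284.15 K
Apply Carnot COP formula:
  COP = T_hot_K / (T_hot_K - T_cold_K) = 310.15 / 26.0
  COP = 11.929

11.929


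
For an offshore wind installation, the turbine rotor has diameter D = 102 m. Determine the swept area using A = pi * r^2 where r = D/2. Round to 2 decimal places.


Compute the rotor radius:
  r = D / 2 = 102 / 2 = 51.0 m
Calculate swept area:
  A = pi * r^2 = pi * 51.0^2
  A = 8171.28 m^2

8171.28


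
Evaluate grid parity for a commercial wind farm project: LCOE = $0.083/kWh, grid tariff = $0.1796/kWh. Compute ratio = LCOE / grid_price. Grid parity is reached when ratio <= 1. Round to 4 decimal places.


Compare LCOE to grid price:
  LCOE = $0.083/kWh, Grid price = $0.1796/kWh
  Ratio = LCOE / grid_price = 0.083 / 0.1796 = 0.4621
  Grid parity achieved (ratio <= 1)? yes

0.4621


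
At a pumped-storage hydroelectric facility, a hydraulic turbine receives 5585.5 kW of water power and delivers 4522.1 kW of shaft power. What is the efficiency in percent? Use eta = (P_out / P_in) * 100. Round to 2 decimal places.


Turbine efficiency = (output power / input power) * 100
eta = (4522.1 / 5585.5) * 100
eta = 80.96%

80.96


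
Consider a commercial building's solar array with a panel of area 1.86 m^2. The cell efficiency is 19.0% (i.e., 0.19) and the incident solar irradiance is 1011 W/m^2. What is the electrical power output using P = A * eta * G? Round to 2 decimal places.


Use the solar power formula P = A * eta * G.
Given: A = 1.86 m^2, eta = 0.19, G = 1011 W/m^2
P = 1.86 * 0.19 * 1011
P = 357.29 W

357.29


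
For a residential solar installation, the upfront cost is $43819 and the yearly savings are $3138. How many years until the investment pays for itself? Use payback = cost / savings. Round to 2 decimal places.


Simple payback period = initial cost / annual savings
Payback = 43819 / 3138
Payback = 13.96 years

13.96


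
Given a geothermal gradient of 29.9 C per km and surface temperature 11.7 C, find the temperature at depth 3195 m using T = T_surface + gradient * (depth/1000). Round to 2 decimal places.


Convert depth to km: 3195 / 1000 = 3.195 km
Temperature increase = gradient * depth_km = 29.9 * 3.195 = 95.53 C
Temperature at depth = T_surface + delta_T = 11.7 + 95.53
T = 107.23 C

107.23


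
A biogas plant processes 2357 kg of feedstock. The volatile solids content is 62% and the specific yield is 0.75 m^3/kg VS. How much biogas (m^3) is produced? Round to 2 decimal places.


Compute volatile solids:
  VS = mass * VS_fraction = 2357 * 0.62 = 1461.34 kg
Calculate biogas volume:
  Biogas = VS * specific_yield = 1461.34 * 0.75
  Biogas = 1096.01 m^3

1096.01


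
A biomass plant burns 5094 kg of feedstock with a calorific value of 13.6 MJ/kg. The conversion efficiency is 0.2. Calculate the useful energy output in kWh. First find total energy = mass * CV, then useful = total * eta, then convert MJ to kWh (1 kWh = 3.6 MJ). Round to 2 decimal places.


Total energy = mass * CV = 5094 * 13.6 = 69278.4 MJ
Useful energy = total * eta = 69278.4 * 0.2 = 13855.68 MJ
Convert to kWh: 13855.68 / 3.6
Useful energy = 3848.80 kWh

3848.80


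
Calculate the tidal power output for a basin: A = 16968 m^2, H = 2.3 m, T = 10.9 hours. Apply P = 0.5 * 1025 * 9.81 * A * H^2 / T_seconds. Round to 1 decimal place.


Convert period to seconds: T = 10.9 * 3600 = 39240.0 s
H^2 = 2.3^2 = 5.29
P = 0.5 * rho * g * A * H^2 / T
P = 0.5 * 1025 * 9.81 * 16968 * 5.29 / 39240.0
P = 11500.6 W

11500.6


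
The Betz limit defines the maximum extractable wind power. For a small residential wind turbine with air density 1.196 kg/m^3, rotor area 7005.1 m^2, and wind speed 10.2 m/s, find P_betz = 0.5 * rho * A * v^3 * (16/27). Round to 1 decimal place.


The Betz coefficient Cp_max = 16/27 = 0.5926
v^3 = 10.2^3 = 1061.208
P_betz = 0.5 * rho * A * v^3 * Cp_max
P_betz = 0.5 * 1.196 * 7005.1 * 1061.208 * 0.5926
P_betz = 2634342.6 W

2634342.6


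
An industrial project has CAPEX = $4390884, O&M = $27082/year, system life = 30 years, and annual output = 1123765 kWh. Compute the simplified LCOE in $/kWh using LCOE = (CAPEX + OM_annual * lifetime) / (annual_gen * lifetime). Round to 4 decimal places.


Total cost = CAPEX + OM * lifetime = 4390884 + 27082 * 30 = 4390884 + 812460 = 5203344
Total generation = annual * lifetime = 1123765 * 30 = 33712950 kWh
LCOE = 5203344 / 33712950
LCOE = 0.1543 $/kWh

0.1543


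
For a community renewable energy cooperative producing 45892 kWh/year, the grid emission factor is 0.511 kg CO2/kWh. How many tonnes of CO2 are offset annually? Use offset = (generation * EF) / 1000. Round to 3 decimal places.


CO2 offset in kg = generation * emission_factor
CO2 offset = 45892 * 0.511 = 23450.81 kg
Convert to tonnes:
  CO2 offset = 23450.81 / 1000 = 23.451 tonnes

23.451


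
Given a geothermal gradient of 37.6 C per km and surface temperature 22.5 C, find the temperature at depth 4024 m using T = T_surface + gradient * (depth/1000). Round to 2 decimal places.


Convert depth to km: 4024 / 1000 = 4.024 km
Temperature increase = gradient * depth_km = 37.6 * 4.024 = 151.3 C
Temperature at depth = T_surface + delta_T = 22.5 + 151.3
T = 173.80 C

173.80


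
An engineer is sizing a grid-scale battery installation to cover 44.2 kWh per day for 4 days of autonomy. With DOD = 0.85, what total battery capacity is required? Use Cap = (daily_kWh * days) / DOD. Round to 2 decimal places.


Total energy needed = daily * days = 44.2 * 4 = 176.8 kWh
Account for depth of discharge:
  Cap = total_energy / DOD = 176.8 / 0.85
  Cap = 208.00 kWh

208.00


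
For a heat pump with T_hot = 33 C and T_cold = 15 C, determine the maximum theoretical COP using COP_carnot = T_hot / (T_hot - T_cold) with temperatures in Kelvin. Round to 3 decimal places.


Convert to Kelvin:
  T_hot = 33 + 273.15 = 306.15 K
  T_cold = 15 + 273.15 = 288.15 K
Apply Carnot COP formula:
  COP = T_hot_K / (T_hot_K - T_cold_K) = 306.15 / 18.0
  COP = 17.008

17.008


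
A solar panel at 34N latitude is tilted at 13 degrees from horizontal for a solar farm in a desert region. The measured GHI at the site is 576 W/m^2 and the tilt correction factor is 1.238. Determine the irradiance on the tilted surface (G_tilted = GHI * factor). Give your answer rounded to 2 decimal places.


Identify the given values:
  GHI = 576 W/m^2, tilt correction factor = 1.238
Apply the formula G_tilted = GHI * factor:
  G_tilted = 576 * 1.238
  G_tilted = 713.09 W/m^2

713.09


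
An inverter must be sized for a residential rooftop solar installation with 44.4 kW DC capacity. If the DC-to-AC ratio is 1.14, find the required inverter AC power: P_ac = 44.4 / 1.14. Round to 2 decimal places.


The inverter AC capacity is determined by the DC/AC ratio.
Given: P_dc = 44.4 kW, DC/AC ratio = 1.14
P_ac = P_dc / ratio = 44.4 / 1.14
P_ac = 38.95 kW

38.95


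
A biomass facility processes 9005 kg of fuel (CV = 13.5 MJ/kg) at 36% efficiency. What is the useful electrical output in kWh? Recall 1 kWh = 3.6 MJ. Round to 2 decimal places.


Total energy = mass * CV = 9005 * 13.5 = 121567.5 MJ
Useful energy = total * eta = 121567.5 * 0.36 = 43764.3 MJ
Convert to kWh: 43764.3 / 3.6
Useful energy = 12156.75 kWh

12156.75


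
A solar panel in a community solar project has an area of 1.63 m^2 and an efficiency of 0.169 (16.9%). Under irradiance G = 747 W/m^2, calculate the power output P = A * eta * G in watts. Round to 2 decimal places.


Use the solar power formula P = A * eta * G.
Given: A = 1.63 m^2, eta = 0.169, G = 747 W/m^2
P = 1.63 * 0.169 * 747
P = 205.78 W

205.78


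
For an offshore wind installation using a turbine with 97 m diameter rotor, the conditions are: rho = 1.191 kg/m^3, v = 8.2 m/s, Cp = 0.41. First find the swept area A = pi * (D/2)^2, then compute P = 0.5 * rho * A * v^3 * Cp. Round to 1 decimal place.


Step 1 -- Compute swept area:
  A = pi * (D/2)^2 = pi * (97/2)^2 = 7389.81 m^2
Step 2 -- Apply wind power equation:
  P = 0.5 * rho * A * v^3 * Cp
  v^3 = 8.2^3 = 551.368
  P = 0.5 * 1.191 * 7389.81 * 551.368 * 0.41
  P = 994810.9 W

994810.9


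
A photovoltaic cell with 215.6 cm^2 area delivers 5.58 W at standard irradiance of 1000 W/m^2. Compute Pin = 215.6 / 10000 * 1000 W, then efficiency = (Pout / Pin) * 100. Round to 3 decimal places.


First compute the input power:
  Pin = area_cm2 / 10000 * G = 215.6 / 10000 * 1000 = 21.56 W
Then compute efficiency:
  Efficiency = (Pout / Pin) * 100 = (5.58 / 21.56) * 100
  Efficiency = 25.881%

25.881


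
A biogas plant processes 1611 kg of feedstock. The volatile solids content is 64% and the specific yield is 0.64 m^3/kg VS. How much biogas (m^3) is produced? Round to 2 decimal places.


Compute volatile solids:
  VS = mass * VS_fraction = 1611 * 0.64 = 1031.04 kg
Calculate biogas volume:
  Biogas = VS * specific_yield = 1031.04 * 0.64
  Biogas = 659.87 m^3

659.87


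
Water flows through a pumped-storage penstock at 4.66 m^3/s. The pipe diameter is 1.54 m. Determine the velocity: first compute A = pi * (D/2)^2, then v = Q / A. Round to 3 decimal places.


Compute pipe cross-sectional area:
  A = pi * (D/2)^2 = pi * (1.54/2)^2 = 1.8627 m^2
Calculate velocity:
  v = Q / A = 4.66 / 1.8627
  v = 2.502 m/s

2.502


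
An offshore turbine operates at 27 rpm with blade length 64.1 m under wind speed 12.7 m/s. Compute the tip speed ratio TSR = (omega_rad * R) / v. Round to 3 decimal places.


Convert rotational speed to rad/s:
  omega = 27 * 2 * pi / 60 = 2.8274 rad/s
Compute tip speed:
  v_tip = omega * R = 2.8274 * 64.1 = 181.238 m/s
Tip speed ratio:
  TSR = v_tip / v_wind = 181.238 / 12.7 = 14.271

14.271


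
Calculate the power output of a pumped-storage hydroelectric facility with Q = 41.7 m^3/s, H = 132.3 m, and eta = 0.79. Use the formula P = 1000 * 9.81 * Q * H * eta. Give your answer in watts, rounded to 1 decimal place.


Apply the hydropower formula P = rho * g * Q * H * eta
rho * g = 1000 * 9.81 = 9810.0
P = 9810.0 * 41.7 * 132.3 * 0.79
P = 42755500.8 W

42755500.8


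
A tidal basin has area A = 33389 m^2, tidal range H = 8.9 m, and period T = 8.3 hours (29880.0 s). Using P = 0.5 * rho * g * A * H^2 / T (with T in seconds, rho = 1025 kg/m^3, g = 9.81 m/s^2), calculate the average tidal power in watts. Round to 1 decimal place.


Convert period to seconds: T = 8.3 * 3600 = 29880.0 s
H^2 = 8.9^2 = 79.21
P = 0.5 * rho * g * A * H^2 / T
P = 0.5 * 1025 * 9.81 * 33389 * 79.21 / 29880.0
P = 445005.8 W

445005.8


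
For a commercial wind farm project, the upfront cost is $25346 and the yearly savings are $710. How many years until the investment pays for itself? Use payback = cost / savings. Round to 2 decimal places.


Simple payback period = initial cost / annual savings
Payback = 25346 / 710
Payback = 35.70 years

35.70


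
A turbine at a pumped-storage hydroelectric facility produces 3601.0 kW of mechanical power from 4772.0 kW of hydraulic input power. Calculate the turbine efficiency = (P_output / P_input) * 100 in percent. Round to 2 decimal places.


Turbine efficiency = (output power / input power) * 100
eta = (3601.0 / 4772.0) * 100
eta = 75.46%

75.46


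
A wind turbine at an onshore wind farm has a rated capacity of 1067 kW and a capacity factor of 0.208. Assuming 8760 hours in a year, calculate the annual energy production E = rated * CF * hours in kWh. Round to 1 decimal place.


Annual energy = rated_kW * capacity_factor * hours_per_year
Given: P_rated = 1067 kW, CF = 0.208, hours = 8760
E = 1067 * 0.208 * 8760
E = 1944159.4 kWh

1944159.4


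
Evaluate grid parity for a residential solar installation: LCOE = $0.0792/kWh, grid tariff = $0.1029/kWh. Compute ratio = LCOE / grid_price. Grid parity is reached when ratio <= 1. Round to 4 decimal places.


Compare LCOE to grid price:
  LCOE = $0.0792/kWh, Grid price = $0.1029/kWh
  Ratio = LCOE / grid_price = 0.0792 / 0.1029 = 0.7697
  Grid parity achieved (ratio <= 1)? yes

0.7697


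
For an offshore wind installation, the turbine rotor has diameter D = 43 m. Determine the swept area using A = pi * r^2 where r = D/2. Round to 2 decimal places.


Compute the rotor radius:
  r = D / 2 = 43 / 2 = 21.5 m
Calculate swept area:
  A = pi * r^2 = pi * 21.5^2
  A = 1452.20 m^2

1452.20


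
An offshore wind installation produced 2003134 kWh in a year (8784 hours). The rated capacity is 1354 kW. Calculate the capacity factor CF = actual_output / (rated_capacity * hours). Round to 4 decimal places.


Capacity factor = actual output / maximum possible output
Maximum possible = rated * hours = 1354 * 8784 = 11893536 kWh
CF = 2003134 / 11893536
CF = 0.1684

0.1684


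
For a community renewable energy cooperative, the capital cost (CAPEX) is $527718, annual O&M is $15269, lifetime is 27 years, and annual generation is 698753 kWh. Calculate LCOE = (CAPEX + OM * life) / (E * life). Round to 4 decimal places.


Total cost = CAPEX + OM * lifetime = 527718 + 15269 * 27 = 527718 + 412263 = 939981
Total generation = annual * lifetime = 698753 * 27 = 18866331 kWh
LCOE = 939981 / 18866331
LCOE = 0.0498 $/kWh

0.0498


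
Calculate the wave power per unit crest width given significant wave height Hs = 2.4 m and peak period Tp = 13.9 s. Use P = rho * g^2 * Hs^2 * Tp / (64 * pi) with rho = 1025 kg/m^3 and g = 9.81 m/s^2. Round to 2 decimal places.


Apply wave power formula:
  g^2 = 9.81^2 = 96.2361
  Hs^2 = 2.4^2 = 5.76
  Numerator = rho * g^2 * Hs^2 * Tp = 1025 * 96.2361 * 5.76 * 13.9 = 7897673.29
  Denominator = 64 * pi = 201.0619
  P = 7897673.29 / 201.0619 = 39279.80 W/m

39279.80


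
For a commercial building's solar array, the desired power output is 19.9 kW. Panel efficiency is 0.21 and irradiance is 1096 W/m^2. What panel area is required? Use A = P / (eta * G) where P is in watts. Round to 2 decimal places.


Convert target power to watts: P = 19.9 * 1000 = 19900.0 W
Compute denominator: eta * G = 0.21 * 1096 = 230.16
Required area A = P / (eta * G) = 19900.0 / 230.16
A = 86.46 m^2

86.46


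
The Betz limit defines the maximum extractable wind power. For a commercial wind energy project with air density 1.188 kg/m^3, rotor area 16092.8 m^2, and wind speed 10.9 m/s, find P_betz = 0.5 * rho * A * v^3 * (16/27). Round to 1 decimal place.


The Betz coefficient Cp_max = 16/27 = 0.5926
v^3 = 10.9^3 = 1295.029
P_betz = 0.5 * rho * A * v^3 * Cp_max
P_betz = 0.5 * 1.188 * 16092.8 * 1295.029 * 0.5926
P_betz = 7335906.2 W

7335906.2


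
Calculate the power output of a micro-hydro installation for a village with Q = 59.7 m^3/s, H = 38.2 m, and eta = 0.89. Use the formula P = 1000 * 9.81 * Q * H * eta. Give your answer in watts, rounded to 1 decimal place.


Apply the hydropower formula P = rho * g * Q * H * eta
rho * g = 1000 * 9.81 = 9810.0
P = 9810.0 * 59.7 * 38.2 * 0.89
P = 19911166.7 W

19911166.7


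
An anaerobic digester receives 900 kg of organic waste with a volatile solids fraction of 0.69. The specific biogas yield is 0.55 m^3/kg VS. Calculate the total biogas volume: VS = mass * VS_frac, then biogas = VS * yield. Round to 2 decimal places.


Compute volatile solids:
  VS = mass * VS_fraction = 900 * 0.69 = 621.0 kg
Calculate biogas volume:
  Biogas = VS * specific_yield = 621.0 * 0.55
  Biogas = 341.55 m^3

341.55


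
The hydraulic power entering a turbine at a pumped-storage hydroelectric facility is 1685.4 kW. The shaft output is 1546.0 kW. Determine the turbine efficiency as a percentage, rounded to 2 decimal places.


Turbine efficiency = (output power / input power) * 100
eta = (1546.0 / 1685.4) * 100
eta = 91.73%

91.73


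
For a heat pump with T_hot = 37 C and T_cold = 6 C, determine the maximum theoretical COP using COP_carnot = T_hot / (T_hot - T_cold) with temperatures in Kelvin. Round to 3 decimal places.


Convert to Kelvin:
  T_hot = 37 + 273.15 = 310.15 K
  T_cold = 6 + 273.15 = 279.15 K
Apply Carnot COP formula:
  COP = T_hot_K / (T_hot_K - T_cold_K) = 310.15 / 31.0
  COP = 10.005

10.005


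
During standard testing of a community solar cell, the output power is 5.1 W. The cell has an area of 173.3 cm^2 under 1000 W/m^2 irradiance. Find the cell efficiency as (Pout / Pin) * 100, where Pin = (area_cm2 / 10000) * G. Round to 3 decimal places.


First compute the input power:
  Pin = area_cm2 / 10000 * G = 173.3 / 10000 * 1000 = 17.33 W
Then compute efficiency:
  Efficiency = (Pout / Pin) * 100 = (5.1 / 17.33) * 100
  Efficiency = 29.429%

29.429


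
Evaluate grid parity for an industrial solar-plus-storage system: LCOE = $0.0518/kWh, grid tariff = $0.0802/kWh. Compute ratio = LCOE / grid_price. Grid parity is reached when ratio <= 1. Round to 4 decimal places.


Compare LCOE to grid price:
  LCOE = $0.0518/kWh, Grid price = $0.0802/kWh
  Ratio = LCOE / grid_price = 0.0518 / 0.0802 = 0.6459
  Grid parity achieved (ratio <= 1)? yes

0.6459


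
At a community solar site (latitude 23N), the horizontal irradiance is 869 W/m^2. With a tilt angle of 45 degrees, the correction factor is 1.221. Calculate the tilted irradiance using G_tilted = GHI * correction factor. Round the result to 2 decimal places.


Identify the given values:
  GHI = 869 W/m^2, tilt correction factor = 1.221
Apply the formula G_tilted = GHI * factor:
  G_tilted = 869 * 1.221
  G_tilted = 1061.05 W/m^2

1061.05


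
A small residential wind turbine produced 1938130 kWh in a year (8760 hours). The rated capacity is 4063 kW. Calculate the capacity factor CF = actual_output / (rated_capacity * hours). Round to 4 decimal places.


Capacity factor = actual output / maximum possible output
Maximum possible = rated * hours = 4063 * 8760 = 35591880 kWh
CF = 1938130 / 35591880
CF = 0.0545

0.0545


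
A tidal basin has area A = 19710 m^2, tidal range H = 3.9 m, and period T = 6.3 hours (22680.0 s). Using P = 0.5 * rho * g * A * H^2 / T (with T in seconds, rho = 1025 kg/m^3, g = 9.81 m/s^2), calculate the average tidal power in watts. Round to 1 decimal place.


Convert period to seconds: T = 6.3 * 3600 = 22680.0 s
H^2 = 3.9^2 = 15.21
P = 0.5 * rho * g * A * H^2 / T
P = 0.5 * 1025 * 9.81 * 19710 * 15.21 / 22680.0
P = 66456.2 W

66456.2


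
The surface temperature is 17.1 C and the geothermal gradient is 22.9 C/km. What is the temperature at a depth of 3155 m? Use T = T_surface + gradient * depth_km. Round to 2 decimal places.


Convert depth to km: 3155 / 1000 = 3.155 km
Temperature increase = gradient * depth_km = 22.9 * 3.155 = 72.25 C
Temperature at depth = T_surface + delta_T = 17.1 + 72.25
T = 89.35 C

89.35


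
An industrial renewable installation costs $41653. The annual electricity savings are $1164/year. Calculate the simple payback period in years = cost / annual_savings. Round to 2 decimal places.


Simple payback period = initial cost / annual savings
Payback = 41653 / 1164
Payback = 35.78 years

35.78


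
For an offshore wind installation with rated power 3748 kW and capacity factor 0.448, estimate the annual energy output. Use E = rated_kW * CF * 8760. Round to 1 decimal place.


Annual energy = rated_kW * capacity_factor * hours_per_year
Given: P_rated = 3748 kW, CF = 0.448, hours = 8760
E = 3748 * 0.448 * 8760
E = 14708951.0 kWh

14708951.0


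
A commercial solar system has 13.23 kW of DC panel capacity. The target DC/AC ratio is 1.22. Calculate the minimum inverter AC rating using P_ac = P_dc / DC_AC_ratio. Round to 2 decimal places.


The inverter AC capacity is determined by the DC/AC ratio.
Given: P_dc = 13.23 kW, DC/AC ratio = 1.22
P_ac = P_dc / ratio = 13.23 / 1.22
P_ac = 10.84 kW

10.84


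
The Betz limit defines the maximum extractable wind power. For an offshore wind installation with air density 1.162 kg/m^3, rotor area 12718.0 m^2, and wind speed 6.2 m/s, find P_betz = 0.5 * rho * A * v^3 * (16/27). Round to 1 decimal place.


The Betz coefficient Cp_max = 16/27 = 0.5926
v^3 = 6.2^3 = 238.328
P_betz = 0.5 * rho * A * v^3 * Cp_max
P_betz = 0.5 * 1.162 * 12718.0 * 238.328 * 0.5926
P_betz = 1043581.2 W

1043581.2


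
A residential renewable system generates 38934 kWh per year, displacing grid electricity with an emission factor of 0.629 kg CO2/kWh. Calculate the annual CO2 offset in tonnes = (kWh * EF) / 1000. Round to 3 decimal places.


CO2 offset in kg = generation * emission_factor
CO2 offset = 38934 * 0.629 = 24489.49 kg
Convert to tonnes:
  CO2 offset = 24489.49 / 1000 = 24.489 tonnes

24.489


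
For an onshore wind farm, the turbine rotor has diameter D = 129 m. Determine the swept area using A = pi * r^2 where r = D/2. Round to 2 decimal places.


Compute the rotor radius:
  r = D / 2 = 129 / 2 = 64.5 m
Calculate swept area:
  A = pi * r^2 = pi * 64.5^2
  A = 13069.81 m^2

13069.81


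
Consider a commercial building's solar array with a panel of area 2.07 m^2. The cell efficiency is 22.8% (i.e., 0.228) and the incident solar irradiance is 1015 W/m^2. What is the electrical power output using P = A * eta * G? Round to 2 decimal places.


Use the solar power formula P = A * eta * G.
Given: A = 2.07 m^2, eta = 0.228, G = 1015 W/m^2
P = 2.07 * 0.228 * 1015
P = 479.04 W

479.04


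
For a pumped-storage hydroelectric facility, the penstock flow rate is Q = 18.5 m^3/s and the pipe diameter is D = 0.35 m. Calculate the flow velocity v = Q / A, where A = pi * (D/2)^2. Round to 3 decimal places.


Compute pipe cross-sectional area:
  A = pi * (D/2)^2 = pi * (0.35/2)^2 = 0.0962 m^2
Calculate velocity:
  v = Q / A = 18.5 / 0.0962
  v = 192.285 m/s

192.285


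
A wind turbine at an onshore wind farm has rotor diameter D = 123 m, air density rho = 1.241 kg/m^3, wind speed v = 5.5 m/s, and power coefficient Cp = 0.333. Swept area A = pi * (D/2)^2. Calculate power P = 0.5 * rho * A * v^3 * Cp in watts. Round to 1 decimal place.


Step 1 -- Compute swept area:
  A = pi * (D/2)^2 = pi * (123/2)^2 = 11882.29 m^2
Step 2 -- Apply wind power equation:
  P = 0.5 * rho * A * v^3 * Cp
  v^3 = 5.5^3 = 166.375
  P = 0.5 * 1.241 * 11882.29 * 166.375 * 0.333
  P = 408483.2 W

408483.2


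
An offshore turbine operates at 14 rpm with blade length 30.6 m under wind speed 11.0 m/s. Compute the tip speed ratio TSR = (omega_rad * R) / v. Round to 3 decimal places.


Convert rotational speed to rad/s:
  omega = 14 * 2 * pi / 60 = 1.4661 rad/s
Compute tip speed:
  v_tip = omega * R = 1.4661 * 30.6 = 44.862 m/s
Tip speed ratio:
  TSR = v_tip / v_wind = 44.862 / 11.0 = 4.078

4.078


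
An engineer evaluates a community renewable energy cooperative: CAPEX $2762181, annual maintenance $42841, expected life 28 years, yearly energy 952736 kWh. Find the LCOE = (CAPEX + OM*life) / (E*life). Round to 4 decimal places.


Total cost = CAPEX + OM * lifetime = 2762181 + 42841 * 28 = 2762181 + 1199548 = 3961729
Total generation = annual * lifetime = 952736 * 28 = 26676608 kWh
LCOE = 3961729 / 26676608
LCOE = 0.1485 $/kWh

0.1485


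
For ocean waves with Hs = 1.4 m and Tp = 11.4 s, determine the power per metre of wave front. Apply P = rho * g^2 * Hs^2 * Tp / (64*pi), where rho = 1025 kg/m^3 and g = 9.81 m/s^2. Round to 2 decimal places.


Apply wave power formula:
  g^2 = 9.81^2 = 96.2361
  Hs^2 = 1.4^2 = 1.96
  Numerator = rho * g^2 * Hs^2 * Tp = 1025 * 96.2361 * 1.96 * 11.4 = 2204056.9
  Denominator = 64 * pi = 201.0619
  P = 2204056.9 / 201.0619 = 10962.08 W/m

10962.08


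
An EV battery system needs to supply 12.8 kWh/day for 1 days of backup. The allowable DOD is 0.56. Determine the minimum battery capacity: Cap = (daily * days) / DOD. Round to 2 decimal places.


Total energy needed = daily * days = 12.8 * 1 = 12.8 kWh
Account for depth of discharge:
  Cap = total_energy / DOD = 12.8 / 0.56
  Cap = 22.86 kWh

22.86


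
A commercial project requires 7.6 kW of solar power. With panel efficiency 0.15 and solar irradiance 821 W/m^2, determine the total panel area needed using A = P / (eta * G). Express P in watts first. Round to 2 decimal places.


Convert target power to watts: P = 7.6 * 1000 = 7600.0 W
Compute denominator: eta * G = 0.15 * 821 = 123.15
Required area A = P / (eta * G) = 7600.0 / 123.15
A = 61.71 m^2

61.71


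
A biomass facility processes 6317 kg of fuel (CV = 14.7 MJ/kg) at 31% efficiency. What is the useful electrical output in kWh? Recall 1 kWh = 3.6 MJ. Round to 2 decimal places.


Total energy = mass * CV = 6317 * 14.7 = 92859.9 MJ
Useful energy = total * eta = 92859.9 * 0.31 = 28786.57 MJ
Convert to kWh: 28786.57 / 3.6
Useful energy = 7996.27 kWh

7996.27


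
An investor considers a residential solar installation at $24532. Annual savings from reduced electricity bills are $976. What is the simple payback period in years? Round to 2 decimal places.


Simple payback period = initial cost / annual savings
Payback = 24532 / 976
Payback = 25.14 years

25.14


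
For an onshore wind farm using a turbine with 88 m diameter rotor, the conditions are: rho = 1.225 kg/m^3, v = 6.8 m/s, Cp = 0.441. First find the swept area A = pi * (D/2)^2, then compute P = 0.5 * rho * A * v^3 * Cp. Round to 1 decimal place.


Step 1 -- Compute swept area:
  A = pi * (D/2)^2 = pi * (88/2)^2 = 6082.12 m^2
Step 2 -- Apply wind power equation:
  P = 0.5 * rho * A * v^3 * Cp
  v^3 = 6.8^3 = 314.432
  P = 0.5 * 1.225 * 6082.12 * 314.432 * 0.441
  P = 516567.0 W

516567.0


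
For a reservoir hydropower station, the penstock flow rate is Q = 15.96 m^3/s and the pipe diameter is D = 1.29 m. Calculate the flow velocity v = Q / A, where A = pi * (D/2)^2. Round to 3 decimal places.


Compute pipe cross-sectional area:
  A = pi * (D/2)^2 = pi * (1.29/2)^2 = 1.307 m^2
Calculate velocity:
  v = Q / A = 15.96 / 1.307
  v = 12.211 m/s

12.211


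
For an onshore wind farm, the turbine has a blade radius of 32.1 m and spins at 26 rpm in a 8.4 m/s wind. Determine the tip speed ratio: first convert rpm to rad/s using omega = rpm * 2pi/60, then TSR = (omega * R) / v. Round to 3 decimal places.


Convert rotational speed to rad/s:
  omega = 26 * 2 * pi / 60 = 2.7227 rad/s
Compute tip speed:
  v_tip = omega * R = 2.7227 * 32.1 = 87.399 m/s
Tip speed ratio:
  TSR = v_tip / v_wind = 87.399 / 8.4 = 10.405

10.405


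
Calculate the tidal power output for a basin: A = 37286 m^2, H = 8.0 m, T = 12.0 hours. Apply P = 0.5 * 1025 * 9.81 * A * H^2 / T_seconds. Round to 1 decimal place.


Convert period to seconds: T = 12.0 * 3600 = 43200.0 s
H^2 = 8.0^2 = 64.0
P = 0.5 * rho * g * A * H^2 / T
P = 0.5 * 1025 * 9.81 * 37286 * 64.0 / 43200.0
P = 277718.6 W

277718.6


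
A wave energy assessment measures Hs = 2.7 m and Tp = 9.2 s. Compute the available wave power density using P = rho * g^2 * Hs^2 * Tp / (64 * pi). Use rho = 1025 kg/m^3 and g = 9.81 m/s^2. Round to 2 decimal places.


Apply wave power formula:
  g^2 = 9.81^2 = 96.2361
  Hs^2 = 2.7^2 = 7.29
  Numerator = rho * g^2 * Hs^2 * Tp = 1025 * 96.2361 * 7.29 * 9.2 = 6615721.82
  Denominator = 64 * pi = 201.0619
  P = 6615721.82 / 201.0619 = 32903.90 W/m

32903.90


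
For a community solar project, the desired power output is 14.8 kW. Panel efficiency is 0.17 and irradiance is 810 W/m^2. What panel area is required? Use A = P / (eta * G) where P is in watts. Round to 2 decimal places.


Convert target power to watts: P = 14.8 * 1000 = 14800.0 W
Compute denominator: eta * G = 0.17 * 810 = 137.7
Required area A = P / (eta * G) = 14800.0 / 137.7
A = 107.48 m^2

107.48


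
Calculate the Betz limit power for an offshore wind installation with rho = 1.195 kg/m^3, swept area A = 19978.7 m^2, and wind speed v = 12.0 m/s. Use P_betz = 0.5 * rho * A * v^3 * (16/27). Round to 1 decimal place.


The Betz coefficient Cp_max = 16/27 = 0.5926
v^3 = 12.0^3 = 1728.0
P_betz = 0.5 * rho * A * v^3 * Cp_max
P_betz = 0.5 * 1.195 * 19978.7 * 1728.0 * 0.5926
P_betz = 12223767.8 W

12223767.8


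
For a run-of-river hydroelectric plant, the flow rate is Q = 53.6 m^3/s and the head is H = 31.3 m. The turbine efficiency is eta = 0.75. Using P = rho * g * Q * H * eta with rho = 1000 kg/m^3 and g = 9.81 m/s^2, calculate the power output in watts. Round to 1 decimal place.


Apply the hydropower formula P = rho * g * Q * H * eta
rho * g = 1000 * 9.81 = 9810.0
P = 9810.0 * 53.6 * 31.3 * 0.75
P = 12343530.6 W

12343530.6


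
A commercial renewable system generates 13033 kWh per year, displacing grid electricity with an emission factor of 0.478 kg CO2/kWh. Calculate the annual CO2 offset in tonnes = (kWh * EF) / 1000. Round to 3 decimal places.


CO2 offset in kg = generation * emission_factor
CO2 offset = 13033 * 0.478 = 6229.77 kg
Convert to tonnes:
  CO2 offset = 6229.77 / 1000 = 6.230 tonnes

6.230


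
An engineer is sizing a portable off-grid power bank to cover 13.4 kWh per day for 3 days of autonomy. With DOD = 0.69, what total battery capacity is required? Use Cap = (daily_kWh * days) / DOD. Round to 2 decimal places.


Total energy needed = daily * days = 13.4 * 3 = 40.2 kWh
Account for depth of discharge:
  Cap = total_energy / DOD = 40.2 / 0.69
  Cap = 58.26 kWh

58.26


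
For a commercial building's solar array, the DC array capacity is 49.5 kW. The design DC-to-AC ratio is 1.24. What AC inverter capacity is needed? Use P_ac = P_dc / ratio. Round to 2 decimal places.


The inverter AC capacity is determined by the DC/AC ratio.
Given: P_dc = 49.5 kW, DC/AC ratio = 1.24
P_ac = P_dc / ratio = 49.5 / 1.24
P_ac = 39.92 kW

39.92


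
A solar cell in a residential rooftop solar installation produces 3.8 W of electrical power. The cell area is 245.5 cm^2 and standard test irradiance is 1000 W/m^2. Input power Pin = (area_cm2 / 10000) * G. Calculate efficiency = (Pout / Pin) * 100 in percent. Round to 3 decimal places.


First compute the input power:
  Pin = area_cm2 / 10000 * G = 245.5 / 10000 * 1000 = 24.55 W
Then compute efficiency:
  Efficiency = (Pout / Pin) * 100 = (3.8 / 24.55) * 100
  Efficiency = 15.479%

15.479


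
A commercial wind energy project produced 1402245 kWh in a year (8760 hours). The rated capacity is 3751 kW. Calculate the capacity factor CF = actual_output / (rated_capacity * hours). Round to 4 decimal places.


Capacity factor = actual output / maximum possible output
Maximum possible = rated * hours = 3751 * 8760 = 32858760 kWh
CF = 1402245 / 32858760
CF = 0.0427

0.0427


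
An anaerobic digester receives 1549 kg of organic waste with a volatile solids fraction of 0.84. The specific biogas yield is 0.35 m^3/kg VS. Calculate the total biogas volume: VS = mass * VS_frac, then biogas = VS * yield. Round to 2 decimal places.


Compute volatile solids:
  VS = mass * VS_fraction = 1549 * 0.84 = 1301.16 kg
Calculate biogas volume:
  Biogas = VS * specific_yield = 1301.16 * 0.35
  Biogas = 455.41 m^3

455.41


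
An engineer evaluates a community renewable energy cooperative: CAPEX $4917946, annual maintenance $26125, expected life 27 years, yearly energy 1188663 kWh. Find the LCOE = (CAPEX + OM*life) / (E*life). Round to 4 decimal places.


Total cost = CAPEX + OM * lifetime = 4917946 + 26125 * 27 = 4917946 + 705375 = 5623321
Total generation = annual * lifetime = 1188663 * 27 = 32093901 kWh
LCOE = 5623321 / 32093901
LCOE = 0.1752 $/kWh

0.1752
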